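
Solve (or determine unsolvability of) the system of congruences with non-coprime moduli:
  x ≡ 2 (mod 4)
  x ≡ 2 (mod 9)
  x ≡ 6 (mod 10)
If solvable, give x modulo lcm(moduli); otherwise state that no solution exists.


Moduli 4, 9, 10 are not pairwise coprime, so CRT works modulo lcm(m_i) when all pairwise compatibility conditions hold.
Pairwise compatibility: gcd(m_i, m_j) must divide a_i - a_j for every pair.
Merge one congruence at a time:
  Start: x ≡ 2 (mod 4).
  Combine with x ≡ 2 (mod 9): gcd(4, 9) = 1; 2 - 2 = 0, which IS divisible by 1, so compatible.
    Write x = 2 + 4·t and substitute into x ≡ 2 (mod 9): 4·t ≡ 2 − 2 = 0 (mod 9).
    The inverse of 4 mod 9 is 7 (since 4·7 = 28 = 3·9 + 1), so t ≡ 7·0 = 0 ≡ 0 (mod 9).
    Then x = 2 + 4·0 = 2, valid modulo lcm(4, 9) = 36: x ≡ 2 (mod 36).
  Combine with x ≡ 6 (mod 10): gcd(36, 10) = 2; 6 - 2 = 4, which IS divisible by 2, so compatible.
    Write x = 2 + 36·t and substitute into x ≡ 6 (mod 10): 36·t ≡ 6 − 2 = 4 (mod 10).
    Divide the congruence (and modulus) by g = 2: 18·t ≡ 2 (mod 5).
    Reduce coefficients mod 5: 3·t ≡ 2 (mod 5).
    The inverse of 3 mod 5 is 2 (since 3·2 = 6 = 1·5 + 1), so t ≡ 2·2 = 4 ≡ 4 (mod 5).
    Then x = 2 + 36·4 = 146, valid modulo lcm(36, 10) = 180: x ≡ 146 (mod 180).
Verify: 146 mod 4 = 2, 146 mod 9 = 2, 146 mod 10 = 6.

x ≡ 146 (mod 180).


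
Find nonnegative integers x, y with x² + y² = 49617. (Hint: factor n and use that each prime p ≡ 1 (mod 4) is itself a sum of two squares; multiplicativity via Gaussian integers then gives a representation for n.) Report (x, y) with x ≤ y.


Step 1: Factor n = 49617 = 3^2 · 37 · 149.
Step 2: Check the mod-4 condition on each prime factor: 3 ≡ 3 (mod 4), exponent 2 (must be even); 37 ≡ 1 (mod 4), exponent 1; 149 ≡ 1 (mod 4), exponent 1.
All primes ≡ 3 (mod 4) appear to even exponent (or don't appear), so by the two-squares theorem n IS expressible as a sum of two squares.
Step 3: Build a representation. Group n = k² · m with k = 3 and m = 37 · 149 = 5513 (a product of primes ≡ 1 (mod 4)); a representation of m scales to one of n via (k·x)² + (k·y)² = k²(x² + y²). Each prime p ≡ 1 (mod 4) is itself a sum of two squares; find a² by testing p − a² for a perfect square:
  37: 37 − 1² = 36 = 6² ⇒ 37 = 1² + 6².
  149: 149 − 1² = 148, 149 − 2² = 145, 149 − 3² = 140, 149 − 4² = 133, 149 − 5² = 124, 149 − 6² = 113, 149 − 7² = 100 = 10² ⇒ 149 = 7² + 10².
  Combine using the Brahmagupta–Fibonacci identity (a² + b²)(c² + d²) = (ac − bd)² + (ad + bc)² = (ac + bd)² + (ad − bc)²:
  37 · 149 = 5513: from (1² + 6²)(7² + 10²), take (1·7 − 6·10, 1·10 + 6·7) = (7 − 60, 10 + 42) = (-53, 52); dropping signs (only squares matter) gives (53, 52); check 53² + 52² = 2809 + 2704 = 5513 ✓.
  Scale by k = 3: (3·53, 3·52) = (159, 156).
Step 4: Order so x ≤ y and verify: 156² + 159² = 24336 + 25281 = 49617 = n. ✓

n = 49617 = 156² + 159² (one valid representation with x ≤ y).


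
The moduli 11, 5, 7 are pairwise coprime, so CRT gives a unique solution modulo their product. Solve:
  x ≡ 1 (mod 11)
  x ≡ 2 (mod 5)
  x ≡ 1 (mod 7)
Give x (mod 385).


Moduli 11, 5, 7 are pairwise coprime; by CRT there is a unique solution modulo M = 11 · 5 · 7 = 385.
Solve pairwise, accumulating the modulus:
  Start with x ≡ 1 (mod 11).
  Combine with x ≡ 2 (mod 5): since gcd(11, 5) = 1, we get a unique residue mod 55.
    Write x = 1 + 11·t and substitute into x ≡ 2 (mod 5): 11·t ≡ 2 − 1 = 1 (mod 5).
    Reduce coefficients mod 5: 1·t ≡ 1 (mod 5).
    So t ≡ 1 (mod 5).
    Then x = 1 + 11·1 = 12, valid modulo lcm(11, 5) = 55: x ≡ 12 (mod 55).
  Combine with x ≡ 1 (mod 7): since gcd(55, 7) = 1, we get a unique residue mod 385.
    Write x = 12 + 55·t and substitute into x ≡ 1 (mod 7): 55·t ≡ 1 − 12 = -11 (mod 7).
    Reduce coefficients mod 7: 6·t ≡ 3 (mod 7).
    The inverse of 6 mod 7 is 6 (since 6·6 = 36 = 5·7 + 1), so t ≡ 6·3 = 18 ≡ 4 (mod 7).
    Then x = 12 + 55·4 = 232, valid modulo lcm(55, 7) = 385: x ≡ 232 (mod 385).
Verify: 232 mod 11 = 1 ✓, 232 mod 5 = 2 ✓, 232 mod 7 = 1 ✓.

x ≡ 232 (mod 385).


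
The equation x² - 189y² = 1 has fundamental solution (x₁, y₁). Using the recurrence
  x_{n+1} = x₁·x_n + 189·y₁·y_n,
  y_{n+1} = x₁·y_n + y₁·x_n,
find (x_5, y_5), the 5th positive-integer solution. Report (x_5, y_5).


Step 1: Find the fundamental solution (x₁, y₁) of x² - 189y² = 1.
  Expand √189 as a continued fraction. a₀ = ⌊√189⌋ = 13; iterate m_{k+1} = d_k·a_k − m_k, d_{k+1} = (189 − m_{k+1}²)/d_k, a_{k+1} = ⌊(a₀ + m_{k+1})/d_{k+1}⌋ (starting m₀ = 0, d₀ = 1), with convergents p_k = a_k·p_{k-1} + p_{k-2}, q_k = a_k·q_{k-1} + q_{k-2} (p₋₁ = 1, q₋₁ = 0):
  k = 0: a₀ = 13; p₀/q₀ = 13/1; p₀² − 189·q₀² = 169 − 189 = -20.
  k = 1: m = 13, d = 20, a = ⌊(13 + 13)/20⌋ = 1; p/q = (1·13 + 1)/(1·1 + 0) = 14/1; p² − 189·q² = 196 − 189 = 7.
  k = 2: m = 7, d = 7, a = ⌊(13 + 7)/7⌋ = 2; p/q = (2·14 + 13)/(2·1 + 1) = 41/3; p² − 189·q² = 1681 − 1701 = -20.
  k = 3: m = 7, d = 20, a = ⌊(13 + 7)/20⌋ = 1; p/q = (1·41 + 14)/(1·3 + 1) = 55/4; p² − 189·q² = 3025 − 3024 = 1.
  The first convergent with p² − 189·q² = 1 gives the fundamental solution (x₁, y₁) = (55, 4).
Step 2: Apply the recurrence (x_{n+1}, y_{n+1}) = (x₁x_n + 189y₁y_n, x₁y_n + y₁x_n) repeatedly.
  From (x_1, y_1) = (55, 4): x_2 = 55·55 + 189·4·4 = 6049; y_2 = 55·4 + 4·55 = 440.
  From (x_2, y_2) = (6049, 440): x_3 = 55·6049 + 189·4·440 = 665335; y_3 = 55·440 + 4·6049 = 48396.
  From (x_3, y_3) = (665335, 48396): x_4 = 55·665335 + 189·4·48396 = 73180801; y_4 = 55·48396 + 4·665335 = 5323120.
  From (x_4, y_4) = (73180801, 5323120): x_5 = 55·73180801 + 189·4·5323120 = 8049222775; y_5 = 55·5323120 + 4·73180801 = 585494804.
Step 3: Verify x_5² - 189·y_5² = 64789987281578700625 - 64789987281578700624 = 1 (should be 1). ✓

(x_1, y_1) = (55, 4); (x_5, y_5) = (8049222775, 585494804).


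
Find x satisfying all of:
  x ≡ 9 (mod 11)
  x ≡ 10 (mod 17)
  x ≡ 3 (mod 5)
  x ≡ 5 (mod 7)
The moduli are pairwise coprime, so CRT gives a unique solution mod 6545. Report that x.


Product of moduli M = 11 · 17 · 5 · 7 = 6545.
Merge one congruence at a time:
  Start: x ≡ 9 (mod 11).
  Combine with x ≡ 10 (mod 17); new modulus lcm = 187.
    Write x = 9 + 11·t and substitute into x ≡ 10 (mod 17): 11·t ≡ 10 − 9 = 1 (mod 17).
    The inverse of 11 mod 17 is 14 (since 11·14 = 154 = 9·17 + 1), so t ≡ 14·1 = 14 ≡ 14 (mod 17).
    Then x = 9 + 11·14 = 163, valid modulo lcm(11, 17) = 187: x ≡ 163 (mod 187).
  Combine with x ≡ 3 (mod 5); new modulus lcm = 935.
    Write x = 163 + 187·t and substitute into x ≡ 3 (mod 5): 187·t ≡ 3 − 163 = -160 (mod 5).
    Reduce coefficients mod 5: 2·t ≡ 0 (mod 5).
    The inverse of 2 mod 5 is 3 (since 2·3 = 6 = 1·5 + 1), so t ≡ 3·0 = 0 ≡ 0 (mod 5).
    Then x = 163 + 187·0 = 163, valid modulo lcm(187, 5) = 935: x ≡ 163 (mod 935).
  Combine with x ≡ 5 (mod 7); new modulus lcm = 6545.
    Write x = 163 + 935·t and substitute into x ≡ 5 (mod 7): 935·t ≡ 5 − 163 = -158 (mod 7).
    Reduce coefficients mod 7: 4·t ≡ 3 (mod 7).
    The inverse of 4 mod 7 is 2 (since 4·2 = 8 = 1·7 + 1), so t ≡ 2·3 = 6 ≡ 6 (mod 7).
    Then x = 163 + 935·6 = 5773, valid modulo lcm(935, 7) = 6545: x ≡ 5773 (mod 6545).
Verify against each original: 5773 mod 11 = 9, 5773 mod 17 = 10, 5773 mod 5 = 3, 5773 mod 7 = 5.

x ≡ 5773 (mod 6545).


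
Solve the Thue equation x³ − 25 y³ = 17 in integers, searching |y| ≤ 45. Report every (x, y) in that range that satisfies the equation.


The equation is x³ - 25y³ = 17. For fixed y, x³ = 25·y³ + 17, so a solution requires the RHS to be a perfect cube.
Strategy: iterate y from -45 to 45, compute RHS = 25·y³ + 17, and check whether it is a (positive or negative) perfect cube.
Check small values of y:
  y = 0: RHS = 17 is not a perfect cube.
  y = 1: RHS = 42 is not a perfect cube.
  y = -1: RHS = -8 = (-2)³ ⇒ x = -2 works.
  y = 2: RHS = 217 is not a perfect cube.
  y = -2: RHS = -183 is not a perfect cube.
  y = 3: RHS = 692 is not a perfect cube.
  y = -3: RHS = -658 is not a perfect cube.
Continuing the search up to |y| = 45 finds no further solutions beyond those listed.
Collected solutions: (-2, -1).

Solutions (with |y| ≤ 45): (-2, -1).


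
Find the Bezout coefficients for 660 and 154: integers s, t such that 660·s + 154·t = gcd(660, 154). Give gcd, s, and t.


Euclidean algorithm on (660, 154) — divide until remainder is 0:
  660 = 4 · 154 + 44
  154 = 3 · 44 + 22
  44 = 2 · 22 + 0
gcd(660, 154) = 22.
Track Bezout coefficients alongside the remainders: start with r₀ = 660 = a·1 + b·0 (s = 1, t = 0) and r₁ = 154 = a·0 + b·1 (s = 0, t = 1); each new remainder r_{k+1} = r_{k-1} − q_k·r_k inherits s_{k+1} = s_{k-1} − q_k·s_k, t_{k+1} = t_{k-1} − q_k·t_k, so r_k = a·s_k + b·t_k at every step:
  q = 4: r = 44, s = 1 − 4·0 = 1, t = 0 − 4·1 = -4  (check: 660·1 + 154·(-4) = 44)
  q = 3: r = 22, s = 0 − 3·1 = -3, t = 1 − 3·(-4) = 13  (check: 660·(-3) + 154·13 = 22)
The row with r = 22 (the gcd) gives the Bezout coefficients s = -3, t = 13.
Result: 660 · (-3) + 154 · (13) = 22.

gcd(660, 154) = 22; s = -3, t = 13 (check: 660·(-3) + 154·13 = 22).


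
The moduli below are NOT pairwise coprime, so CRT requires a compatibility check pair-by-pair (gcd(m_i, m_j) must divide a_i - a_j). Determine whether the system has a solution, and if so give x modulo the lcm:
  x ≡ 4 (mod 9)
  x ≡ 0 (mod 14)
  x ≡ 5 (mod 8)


Moduli 9, 14, 8 are not pairwise coprime, so CRT works modulo lcm(m_i) when all pairwise compatibility conditions hold.
Pairwise compatibility: gcd(m_i, m_j) must divide a_i - a_j for every pair.
Merge one congruence at a time:
  Start: x ≡ 4 (mod 9).
  Combine with x ≡ 0 (mod 14): gcd(9, 14) = 1; 0 - 4 = -4, which IS divisible by 1, so compatible.
    Write x = 4 + 9·t and substitute into x ≡ 0 (mod 14): 9·t ≡ 0 − 4 = -4 (mod 14).
    Reduce coefficients mod 14: 9·t ≡ 10 (mod 14).
    The inverse of 9 mod 14 is 11 (since 9·11 = 99 = 7·14 + 1), so t ≡ 11·10 = 110 ≡ 12 (mod 14).
    Then x = 4 + 9·12 = 112, valid modulo lcm(9, 14) = 126: x ≡ 112 (mod 126).
  Combine with x ≡ 5 (mod 8): gcd(126, 8) = 2, and 5 - 112 = -107 is NOT divisible by 2.
    ⇒ system is inconsistent (no integer solution).

No solution (the system is inconsistent).


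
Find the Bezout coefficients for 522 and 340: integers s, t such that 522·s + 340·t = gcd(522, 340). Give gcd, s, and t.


Euclidean algorithm on (522, 340) — divide until remainder is 0:
  522 = 1 · 340 + 182
  340 = 1 · 182 + 158
  182 = 1 · 158 + 24
  158 = 6 · 24 + 14
  24 = 1 · 14 + 10
  14 = 1 · 10 + 4
  10 = 2 · 4 + 2
  4 = 2 · 2 + 0
gcd(522, 340) = 2.
Track Bezout coefficients alongside the remainders: start with r₀ = 522 = a·1 + b·0 (s = 1, t = 0) and r₁ = 340 = a·0 + b·1 (s = 0, t = 1); each new remainder r_{k+1} = r_{k-1} − q_k·r_k inherits s_{k+1} = s_{k-1} − q_k·s_k, t_{k+1} = t_{k-1} − q_k·t_k, so r_k = a·s_k + b·t_k at every step:
  q = 1: r = 182, s = 1 − 1·0 = 1, t = 0 − 1·1 = -1  (check: 522·1 + 340·(-1) = 182)
  q = 1: r = 158, s = 0 − 1·1 = -1, t = 1 − 1·(-1) = 2  (check: 522·(-1) + 340·2 = 158)
  q = 1: r = 24, s = 1 − 1·(-1) = 2, t = -1 − 1·2 = -3  (check: 522·2 + 340·(-3) = 24)
  q = 6: r = 14, s = -1 − 6·2 = -13, t = 2 − 6·(-3) = 20  (check: 522·(-13) + 340·20 = 14)
  q = 1: r = 10, s = 2 − 1·(-13) = 15, t = -3 − 1·20 = -23  (check: 522·15 + 340·(-23) = 10)
  q = 1: r = 4, s = -13 − 1·15 = -28, t = 20 − 1·(-23) = 43  (check: 522·(-28) + 340·43 = 4)
  q = 2: r = 2, s = 15 − 2·(-28) = 71, t = -23 − 2·43 = -109  (check: 522·71 + 340·(-109) = 2)
The row with r = 2 (the gcd) gives the Bezout coefficients s = 71, t = -109.
Result: 522 · (71) + 340 · (-109) = 2.

gcd(522, 340) = 2; s = 71, t = -109 (check: 522·71 + 340·(-109) = 2).


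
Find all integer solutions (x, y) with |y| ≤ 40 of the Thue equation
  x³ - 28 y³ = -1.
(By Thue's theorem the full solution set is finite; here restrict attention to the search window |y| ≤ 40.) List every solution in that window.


The equation is x³ - 28y³ = -1. For fixed y, x³ = 28·y³ − 1, so a solution requires the RHS to be a perfect cube.
Strategy: iterate y from -40 to 40, compute RHS = 28·y³ − 1, and check whether it is a (positive or negative) perfect cube.
Check small values of y:
  y = 0: RHS = -1 = (-1)³ ⇒ x = -1 works.
  y = 1: RHS = 27 = (3)³ ⇒ x = 3 works.
  y = -1: RHS = -29 is not a perfect cube.
  y = 2: RHS = 223 is not a perfect cube.
  y = -2: RHS = -225 is not a perfect cube.
  y = 3: RHS = 755 is not a perfect cube.
  y = -3: RHS = -757 is not a perfect cube.
Continuing the search up to |y| = 40 finds no further solutions beyond those listed.
Collected solutions: (-1, 0), (3, 1).

Solutions (with |y| ≤ 40): (-1, 0), (3, 1).


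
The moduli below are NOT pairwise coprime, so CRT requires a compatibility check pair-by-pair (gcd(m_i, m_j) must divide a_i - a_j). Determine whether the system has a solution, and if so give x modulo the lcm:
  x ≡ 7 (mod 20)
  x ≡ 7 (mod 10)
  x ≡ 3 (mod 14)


Moduli 20, 10, 14 are not pairwise coprime, so CRT works modulo lcm(m_i) when all pairwise compatibility conditions hold.
Pairwise compatibility: gcd(m_i, m_j) must divide a_i - a_j for every pair.
Merge one congruence at a time:
  Start: x ≡ 7 (mod 20).
  Combine with x ≡ 7 (mod 10): gcd(20, 10) = 10; 7 - 7 = 0, which IS divisible by 10, so compatible.
    Write x = 7 + 20·t and substitute into x ≡ 7 (mod 10): 20·t ≡ 7 − 7 = 0 (mod 10).
    Divide the congruence (and modulus) by g = 10: 2·t ≡ 0 (mod 1).
    Modulo 1 every t works; take t = 0.
    Then x = 7 + 20·0 = 7, valid modulo lcm(20, 10) = 20: x ≡ 7 (mod 20).
  Combine with x ≡ 3 (mod 14): gcd(20, 14) = 2; 3 - 7 = -4, which IS divisible by 2, so compatible.
    Write x = 7 + 20·t and substitute into x ≡ 3 (mod 14): 20·t ≡ 3 − 7 = -4 (mod 14).
    Divide the congruence (and modulus) by g = 2: 10·t ≡ -2 (mod 7).
    Reduce coefficients mod 7: 3·t ≡ 5 (mod 7).
    The inverse of 3 mod 7 is 5 (since 3·5 = 15 = 2·7 + 1), so t ≡ 5·5 = 25 ≡ 4 (mod 7).
    Then x = 7 + 20·4 = 87, valid modulo lcm(20, 14) = 140: x ≡ 87 (mod 140).
Verify: 87 mod 20 = 7, 87 mod 10 = 7, 87 mod 14 = 3.

x ≡ 87 (mod 140).


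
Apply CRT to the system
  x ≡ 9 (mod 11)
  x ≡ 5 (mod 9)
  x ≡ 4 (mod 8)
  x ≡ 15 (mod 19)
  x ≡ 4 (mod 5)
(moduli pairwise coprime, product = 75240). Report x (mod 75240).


Product of moduli M = 11 · 9 · 8 · 19 · 5 = 75240.
Merge one congruence at a time:
  Start: x ≡ 9 (mod 11).
  Combine with x ≡ 5 (mod 9); new modulus lcm = 99.
    Write x = 9 + 11·t and substitute into x ≡ 5 (mod 9): 11·t ≡ 5 − 9 = -4 (mod 9).
    Reduce coefficients mod 9: 2·t ≡ 5 (mod 9).
    The inverse of 2 mod 9 is 5 (since 2·5 = 10 = 1·9 + 1), so t ≡ 5·5 = 25 ≡ 7 (mod 9).
    Then x = 9 + 11·7 = 86, valid modulo lcm(11, 9) = 99: x ≡ 86 (mod 99).
  Combine with x ≡ 4 (mod 8); new modulus lcm = 792.
    Write x = 86 + 99·t and substitute into x ≡ 4 (mod 8): 99·t ≡ 4 − 86 = -82 (mod 8).
    Reduce coefficients mod 8: 3·t ≡ 6 (mod 8).
    The inverse of 3 mod 8 is 3 (since 3·3 = 9 = 1·8 + 1), so t ≡ 3·6 = 18 ≡ 2 (mod 8).
    Then x = 86 + 99·2 = 284, valid modulo lcm(99, 8) = 792: x ≡ 284 (mod 792).
  Combine with x ≡ 15 (mod 19); new modulus lcm = 15048.
    Write x = 284 + 792·t and substitute into x ≡ 15 (mod 19): 792·t ≡ 15 − 284 = -269 (mod 19).
    Reduce coefficients mod 19: 13·t ≡ 16 (mod 19).
    The inverse of 13 mod 19 is 3 (since 13·3 = 39 = 2·19 + 1), so t ≡ 3·16 = 48 ≡ 10 (mod 19).
    Then x = 284 + 792·10 = 8204, valid modulo lcm(792, 19) = 15048: x ≡ 8204 (mod 15048).
  Combine with x ≡ 4 (mod 5); new modulus lcm = 75240.
    Write x = 8204 + 15048·t and substitute into x ≡ 4 (mod 5): 15048·t ≡ 4 − 8204 = -8200 (mod 5).
    Reduce coefficients mod 5: 3·t ≡ 0 (mod 5).
    The inverse of 3 mod 5 is 2 (since 3·2 = 6 = 1·5 + 1), so t ≡ 2·0 = 0 ≡ 0 (mod 5).
    Then x = 8204 + 15048·0 = 8204, valid modulo lcm(15048, 5) = 75240: x ≡ 8204 (mod 75240).
Verify against each original: 8204 mod 11 = 9, 8204 mod 9 = 5, 8204 mod 8 = 4, 8204 mod 19 = 15, 8204 mod 5 = 4.

x ≡ 8204 (mod 75240).


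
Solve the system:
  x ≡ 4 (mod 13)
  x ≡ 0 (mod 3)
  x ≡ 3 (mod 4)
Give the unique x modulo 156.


Moduli 13, 3, 4 are pairwise coprime; by CRT there is a unique solution modulo M = 13 · 3 · 4 = 156.
Solve pairwise, accumulating the modulus:
  Start with x ≡ 4 (mod 13).
  Combine with x ≡ 0 (mod 3): since gcd(13, 3) = 1, we get a unique residue mod 39.
    Write x = 4 + 13·t and substitute into x ≡ 0 (mod 3): 13·t ≡ 0 − 4 = -4 (mod 3).
    Reduce coefficients mod 3: 1·t ≡ 2 (mod 3).
    So t ≡ 2 (mod 3).
    Then x = 4 + 13·2 = 30, valid modulo lcm(13, 3) = 39: x ≡ 30 (mod 39).
  Combine with x ≡ 3 (mod 4): since gcd(39, 4) = 1, we get a unique residue mod 156.
    Write x = 30 + 39·t and substitute into x ≡ 3 (mod 4): 39·t ≡ 3 − 30 = -27 (mod 4).
    Reduce coefficients mod 4: 3·t ≡ 1 (mod 4).
    The inverse of 3 mod 4 is 3 (since 3·3 = 9 = 2·4 + 1), so t ≡ 3·1 = 3 ≡ 3 (mod 4).
    Then x = 30 + 39·3 = 147, valid modulo lcm(39, 4) = 156: x ≡ 147 (mod 156).
Verify: 147 mod 13 = 4 ✓, 147 mod 3 = 0 ✓, 147 mod 4 = 3 ✓.

x ≡ 147 (mod 156).


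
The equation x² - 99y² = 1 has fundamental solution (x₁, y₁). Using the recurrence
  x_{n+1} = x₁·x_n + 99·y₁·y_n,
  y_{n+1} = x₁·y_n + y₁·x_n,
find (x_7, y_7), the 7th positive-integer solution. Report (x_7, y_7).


Step 1: Find the fundamental solution (x₁, y₁) of x² - 99y² = 1.
  Expand √99 as a continued fraction. a₀ = ⌊√99⌋ = 9; iterate m_{k+1} = d_k·a_k − m_k, d_{k+1} = (99 − m_{k+1}²)/d_k, a_{k+1} = ⌊(a₀ + m_{k+1})/d_{k+1}⌋ (starting m₀ = 0, d₀ = 1), with convergents p_k = a_k·p_{k-1} + p_{k-2}, q_k = a_k·q_{k-1} + q_{k-2} (p₋₁ = 1, q₋₁ = 0):
  k = 0: a₀ = 9; p₀/q₀ = 9/1; p₀² − 99·q₀² = 81 − 99 = -18.
  k = 1: m = 9, d = 18, a = ⌊(9 + 9)/18⌋ = 1; p/q = (1·9 + 1)/(1·1 + 0) = 10/1; p² − 99·q² = 100 − 99 = 1.
  The first convergent with p² − 99·q² = 1 gives the fundamental solution (x₁, y₁) = (10, 1).
Step 2: Apply the recurrence (x_{n+1}, y_{n+1}) = (x₁x_n + 99y₁y_n, x₁y_n + y₁x_n) repeatedly.
  From (x_1, y_1) = (10, 1): x_2 = 10·10 + 99·1·1 = 199; y_2 = 10·1 + 1·10 = 20.
  From (x_2, y_2) = (199, 20): x_3 = 10·199 + 99·1·20 = 3970; y_3 = 10·20 + 1·199 = 399.
  From (x_3, y_3) = (3970, 399): x_4 = 10·3970 + 99·1·399 = 79201; y_4 = 10·399 + 1·3970 = 7960.
  From (x_4, y_4) = (79201, 7960): x_5 = 10·79201 + 99·1·7960 = 1580050; y_5 = 10·7960 + 1·79201 = 158801.
  From (x_5, y_5) = (1580050, 158801): x_6 = 10·1580050 + 99·1·158801 = 31521799; y_6 = 10·158801 + 1·1580050 = 3168060.
  From (x_6, y_6) = (31521799, 3168060): x_7 = 10·31521799 + 99·1·3168060 = 628855930; y_7 = 10·3168060 + 1·31521799 = 63202399.
Step 3: Verify x_7² - 99·y_7² = 395459780696164900 - 395459780696164899 = 1 (should be 1). ✓

(x_1, y_1) = (10, 1); (x_7, y_7) = (628855930, 63202399).


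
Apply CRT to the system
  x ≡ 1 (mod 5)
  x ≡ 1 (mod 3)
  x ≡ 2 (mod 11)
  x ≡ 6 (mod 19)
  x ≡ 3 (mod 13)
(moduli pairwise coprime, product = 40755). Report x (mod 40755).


Product of moduli M = 5 · 3 · 11 · 19 · 13 = 40755.
Merge one congruence at a time:
  Start: x ≡ 1 (mod 5).
  Combine with x ≡ 1 (mod 3); new modulus lcm = 15.
    Write x = 1 + 5·t and substitute into x ≡ 1 (mod 3): 5·t ≡ 1 − 1 = 0 (mod 3).
    Reduce coefficients mod 3: 2·t ≡ 0 (mod 3).
    The inverse of 2 mod 3 is 2 (since 2·2 = 4 = 1·3 + 1), so t ≡ 2·0 = 0 ≡ 0 (mod 3).
    Then x = 1 + 5·0 = 1, valid modulo lcm(5, 3) = 15: x ≡ 1 (mod 15).
  Combine with x ≡ 2 (mod 11); new modulus lcm = 165.
    Write x = 1 + 15·t and substitute into x ≡ 2 (mod 11): 15·t ≡ 2 − 1 = 1 (mod 11).
    Reduce coefficients mod 11: 4·t ≡ 1 (mod 11).
    The inverse of 4 mod 11 is 3 (since 4·3 = 12 = 1·11 + 1), so t ≡ 3·1 = 3 ≡ 3 (mod 11).
    Then x = 1 + 15·3 = 46, valid modulo lcm(15, 11) = 165: x ≡ 46 (mod 165).
  Combine with x ≡ 6 (mod 19); new modulus lcm = 3135.
    Write x = 46 + 165·t and substitute into x ≡ 6 (mod 19): 165·t ≡ 6 − 46 = -40 (mod 19).
    Reduce coefficients mod 19: 13·t ≡ 17 (mod 19).
    The inverse of 13 mod 19 is 3 (since 13·3 = 39 = 2·19 + 1), so t ≡ 3·17 = 51 ≡ 13 (mod 19).
    Then x = 46 + 165·13 = 2191, valid modulo lcm(165, 19) = 3135: x ≡ 2191 (mod 3135).
  Combine with x ≡ 3 (mod 13); new modulus lcm = 40755.
    Write x = 2191 + 3135·t and substitute into x ≡ 3 (mod 13): 3135·t ≡ 3 − 2191 = -2188 (mod 13).
    Reduce coefficients mod 13: 2·t ≡ 9 (mod 13).
    The inverse of 2 mod 13 is 7 (since 2·7 = 14 = 1·13 + 1), so t ≡ 7·9 = 63 ≡ 11 (mod 13).
    Then x = 2191 + 3135·11 = 36676, valid modulo lcm(3135, 13) = 40755: x ≡ 36676 (mod 40755).
Verify against each original: 36676 mod 5 = 1, 36676 mod 3 = 1, 36676 mod 11 = 2, 36676 mod 19 = 6, 36676 mod 13 = 3.

x ≡ 36676 (mod 40755).


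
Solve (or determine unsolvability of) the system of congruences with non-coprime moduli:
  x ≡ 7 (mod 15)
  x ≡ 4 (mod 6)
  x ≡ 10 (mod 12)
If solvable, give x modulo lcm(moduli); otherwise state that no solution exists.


Moduli 15, 6, 12 are not pairwise coprime, so CRT works modulo lcm(m_i) when all pairwise compatibility conditions hold.
Pairwise compatibility: gcd(m_i, m_j) must divide a_i - a_j for every pair.
Merge one congruence at a time:
  Start: x ≡ 7 (mod 15).
  Combine with x ≡ 4 (mod 6): gcd(15, 6) = 3; 4 - 7 = -3, which IS divisible by 3, so compatible.
    Write x = 7 + 15·t and substitute into x ≡ 4 (mod 6): 15·t ≡ 4 − 7 = -3 (mod 6).
    Divide the congruence (and modulus) by g = 3: 5·t ≡ -1 (mod 2).
    Reduce coefficients mod 2: 1·t ≡ 1 (mod 2).
    So t ≡ 1 (mod 2).
    Then x = 7 + 15·1 = 22, valid modulo lcm(15, 6) = 30: x ≡ 22 (mod 30).
  Combine with x ≡ 10 (mod 12): gcd(30, 12) = 6; 10 - 22 = -12, which IS divisible by 6, so compatible.
    Write x = 22 + 30·t and substitute into x ≡ 10 (mod 12): 30·t ≡ 10 − 22 = -12 (mod 12).
    Divide the congruence (and modulus) by g = 6: 5·t ≡ -2 (mod 2).
    Reduce coefficients mod 2: 1·t ≡ 0 (mod 2).
    So t ≡ 0 (mod 2).
    Then x = 22 + 30·0 = 22, valid modulo lcm(30, 12) = 60: x ≡ 22 (mod 60).
Verify: 22 mod 15 = 7, 22 mod 6 = 4, 22 mod 12 = 10.

x ≡ 22 (mod 60).


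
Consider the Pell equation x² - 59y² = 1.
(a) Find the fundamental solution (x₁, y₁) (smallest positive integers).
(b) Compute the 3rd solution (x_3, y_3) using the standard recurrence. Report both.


Step 1: Find the fundamental solution (x₁, y₁) of x² - 59y² = 1.
  Expand √59 as a continued fraction. a₀ = ⌊√59⌋ = 7; iterate m_{k+1} = d_k·a_k − m_k, d_{k+1} = (59 − m_{k+1}²)/d_k, a_{k+1} = ⌊(a₀ + m_{k+1})/d_{k+1}⌋ (starting m₀ = 0, d₀ = 1), with convergents p_k = a_k·p_{k-1} + p_{k-2}, q_k = a_k·q_{k-1} + q_{k-2} (p₋₁ = 1, q₋₁ = 0):
  k = 0: a₀ = 7; p₀/q₀ = 7/1; p₀² − 59·q₀² = 49 − 59 = -10.
  k = 1: m = 7, d = 10, a = ⌊(7 + 7)/10⌋ = 1; p/q = (1·7 + 1)/(1·1 + 0) = 8/1; p² − 59·q² = 64 − 59 = 5.
  k = 2: m = 3, d = 5, a = ⌊(7 + 3)/5⌋ = 2; p/q = (2·8 + 7)/(2·1 + 1) = 23/3; p² − 59·q² = 529 − 531 = -2.
  k = 3: m = 7, d = 2, a = ⌊(7 + 7)/2⌋ = 7; p/q = (7·23 + 8)/(7·3 + 1) = 169/22; p² − 59·q² = 28561 − 28556 = 5.
  k = 4: m = 7, d = 5, a = ⌊(7 + 7)/5⌋ = 2; p/q = (2·169 + 23)/(2·22 + 3) = 361/47; p² − 59·q² = 130321 − 130331 = -10.
  k = 5: m = 3, d = 10, a = ⌊(7 + 3)/10⌋ = 1; p/q = (1·361 + 169)/(1·47 + 22) = 530/69; p² − 59·q² = 280900 − 280899 = 1.
  The first convergent with p² − 59·q² = 1 gives the fundamental solution (x₁, y₁) = (530, 69).
Step 2: Apply the recurrence (x_{n+1}, y_{n+1}) = (x₁x_n + 59y₁y_n, x₁y_n + y₁x_n) repeatedly.
  From (x_1, y_1) = (530, 69): x_2 = 530·530 + 59·69·69 = 561799; y_2 = 530·69 + 69·530 = 73140.
  From (x_2, y_2) = (561799, 73140): x_3 = 530·561799 + 59·69·73140 = 595506410; y_3 = 530·73140 + 69·561799 = 77528331.
Step 3: Verify x_3² - 59·y_3² = 354627884351088100 - 354627884351088099 = 1 (should be 1). ✓

(x_1, y_1) = (530, 69); (x_3, y_3) = (595506410, 77528331).


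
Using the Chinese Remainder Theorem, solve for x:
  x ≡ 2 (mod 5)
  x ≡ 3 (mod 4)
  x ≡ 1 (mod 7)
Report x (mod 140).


Moduli 5, 4, 7 are pairwise coprime; by CRT there is a unique solution modulo M = 5 · 4 · 7 = 140.
Solve pairwise, accumulating the modulus:
  Start with x ≡ 2 (mod 5).
  Combine with x ≡ 3 (mod 4): since gcd(5, 4) = 1, we get a unique residue mod 20.
    Write x = 2 + 5·t and substitute into x ≡ 3 (mod 4): 5·t ≡ 3 − 2 = 1 (mod 4).
    Reduce coefficients mod 4: 1·t ≡ 1 (mod 4).
    So t ≡ 1 (mod 4).
    Then x = 2 + 5·1 = 7, valid modulo lcm(5, 4) = 20: x ≡ 7 (mod 20).
  Combine with x ≡ 1 (mod 7): since gcd(20, 7) = 1, we get a unique residue mod 140.
    Write x = 7 + 20·t and substitute into x ≡ 1 (mod 7): 20·t ≡ 1 − 7 = -6 (mod 7).
    Reduce coefficients mod 7: 6·t ≡ 1 (mod 7).
    The inverse of 6 mod 7 is 6 (since 6·6 = 36 = 5·7 + 1), so t ≡ 6·1 = 6 ≡ 6 (mod 7).
    Then x = 7 + 20·6 = 127, valid modulo lcm(20, 7) = 140: x ≡ 127 (mod 140).
Verify: 127 mod 5 = 2 ✓, 127 mod 4 = 3 ✓, 127 mod 7 = 1 ✓.

x ≡ 127 (mod 140).


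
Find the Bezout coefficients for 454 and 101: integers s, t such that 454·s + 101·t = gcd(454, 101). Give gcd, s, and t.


Euclidean algorithm on (454, 101) — divide until remainder is 0:
  454 = 4 · 101 + 50
  101 = 2 · 50 + 1
  50 = 50 · 1 + 0
gcd(454, 101) = 1.
Track Bezout coefficients alongside the remainders: start with r₀ = 454 = a·1 + b·0 (s = 1, t = 0) and r₁ = 101 = a·0 + b·1 (s = 0, t = 1); each new remainder r_{k+1} = r_{k-1} − q_k·r_k inherits s_{k+1} = s_{k-1} − q_k·s_k, t_{k+1} = t_{k-1} − q_k·t_k, so r_k = a·s_k + b·t_k at every step:
  q = 4: r = 50, s = 1 − 4·0 = 1, t = 0 − 4·1 = -4  (check: 454·1 + 101·(-4) = 50)
  q = 2: r = 1, s = 0 − 2·1 = -2, t = 1 − 2·(-4) = 9  (check: 454·(-2) + 101·9 = 1)
The row with r = 1 (the gcd) gives the Bezout coefficients s = -2, t = 9.
Result: 454 · (-2) + 101 · (9) = 1.

gcd(454, 101) = 1; s = -2, t = 9 (check: 454·(-2) + 101·9 = 1).


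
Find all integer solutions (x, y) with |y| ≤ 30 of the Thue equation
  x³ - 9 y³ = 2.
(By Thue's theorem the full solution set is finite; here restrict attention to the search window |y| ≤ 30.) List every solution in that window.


The equation is x³ - 9y³ = 2. For fixed y, x³ = 9·y³ + 2, so a solution requires the RHS to be a perfect cube.
Strategy: iterate y from -30 to 30, compute RHS = 9·y³ + 2, and check whether it is a (positive or negative) perfect cube.
Check small values of y:
  y = 0: RHS = 2 is not a perfect cube.
  y = 1: RHS = 11 is not a perfect cube.
  y = -1: RHS = -7 is not a perfect cube.
  y = 2: RHS = 74 is not a perfect cube.
  y = -2: RHS = -70 is not a perfect cube.
  y = 3: RHS = 245 is not a perfect cube.
  y = -3: RHS = -241 is not a perfect cube.
Continuing the search up to |y| = 30 finds no solutions either.
No (x, y) in the scanned range satisfies the equation.

No integer solutions with |y| ≤ 30.


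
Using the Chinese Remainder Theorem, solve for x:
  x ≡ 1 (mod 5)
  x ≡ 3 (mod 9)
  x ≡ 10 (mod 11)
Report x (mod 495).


Moduli 5, 9, 11 are pairwise coprime; by CRT there is a unique solution modulo M = 5 · 9 · 11 = 495.
Solve pairwise, accumulating the modulus:
  Start with x ≡ 1 (mod 5).
  Combine with x ≡ 3 (mod 9): since gcd(5, 9) = 1, we get a unique residue mod 45.
    Write x = 1 + 5·t and substitute into x ≡ 3 (mod 9): 5·t ≡ 3 − 1 = 2 (mod 9).
    The inverse of 5 mod 9 is 2 (since 5·2 = 10 = 1·9 + 1), so t ≡ 2·2 = 4 ≡ 4 (mod 9).
    Then x = 1 + 5·4 = 21, valid modulo lcm(5, 9) = 45: x ≡ 21 (mod 45).
  Combine with x ≡ 10 (mod 11): since gcd(45, 11) = 1, we get a unique residue mod 495.
    Write x = 21 + 45·t and substitute into x ≡ 10 (mod 11): 45·t ≡ 10 − 21 = -11 (mod 11).
    Reduce coefficients mod 11: 1·t ≡ 0 (mod 11).
    So t ≡ 0 (mod 11).
    Then x = 21 + 45·0 = 21, valid modulo lcm(45, 11) = 495: x ≡ 21 (mod 495).
Verify: 21 mod 5 = 1 ✓, 21 mod 9 = 3 ✓, 21 mod 11 = 10 ✓.

x ≡ 21 (mod 495).


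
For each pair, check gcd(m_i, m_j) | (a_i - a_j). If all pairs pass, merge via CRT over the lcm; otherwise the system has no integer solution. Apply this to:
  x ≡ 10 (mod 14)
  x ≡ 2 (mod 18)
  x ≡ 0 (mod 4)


Moduli 14, 18, 4 are not pairwise coprime, so CRT works modulo lcm(m_i) when all pairwise compatibility conditions hold.
Pairwise compatibility: gcd(m_i, m_j) must divide a_i - a_j for every pair.
Merge one congruence at a time:
  Start: x ≡ 10 (mod 14).
  Combine with x ≡ 2 (mod 18): gcd(14, 18) = 2; 2 - 10 = -8, which IS divisible by 2, so compatible.
    Write x = 10 + 14·t and substitute into x ≡ 2 (mod 18): 14·t ≡ 2 − 10 = -8 (mod 18).
    Divide the congruence (and modulus) by g = 2: 7·t ≡ -4 (mod 9).
    Reduce coefficients mod 9: 7·t ≡ 5 (mod 9).
    The inverse of 7 mod 9 is 4 (since 7·4 = 28 = 3·9 + 1), so t ≡ 4·5 = 20 ≡ 2 (mod 9).
    Then x = 10 + 14·2 = 38, valid modulo lcm(14, 18) = 126: x ≡ 38 (mod 126).
  Combine with x ≡ 0 (mod 4): gcd(126, 4) = 2; 0 - 38 = -38, which IS divisible by 2, so compatible.
    Write x = 38 + 126·t and substitute into x ≡ 0 (mod 4): 126·t ≡ 0 − 38 = -38 (mod 4).
    Divide the congruence (and modulus) by g = 2: 63·t ≡ -19 (mod 2).
    Reduce coefficients mod 2: 1·t ≡ 1 (mod 2).
    So t ≡ 1 (mod 2).
    Then x = 38 + 126·1 = 164, valid modulo lcm(126, 4) = 252: x ≡ 164 (mod 252).
Verify: 164 mod 14 = 10, 164 mod 18 = 2, 164 mod 4 = 0.

x ≡ 164 (mod 252).


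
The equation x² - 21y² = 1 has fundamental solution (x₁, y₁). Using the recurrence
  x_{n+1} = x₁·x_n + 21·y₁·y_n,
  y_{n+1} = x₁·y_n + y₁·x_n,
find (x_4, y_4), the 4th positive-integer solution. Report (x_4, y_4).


Step 1: Find the fundamental solution (x₁, y₁) of x² - 21y² = 1.
  Expand √21 as a continued fraction. a₀ = ⌊√21⌋ = 4; iterate m_{k+1} = d_k·a_k − m_k, d_{k+1} = (21 − m_{k+1}²)/d_k, a_{k+1} = ⌊(a₀ + m_{k+1})/d_{k+1}⌋ (starting m₀ = 0, d₀ = 1), with convergents p_k = a_k·p_{k-1} + p_{k-2}, q_k = a_k·q_{k-1} + q_{k-2} (p₋₁ = 1, q₋₁ = 0):
  k = 0: a₀ = 4; p₀/q₀ = 4/1; p₀² − 21·q₀² = 16 − 21 = -5.
  k = 1: m = 4, d = 5, a = ⌊(4 + 4)/5⌋ = 1; p/q = (1·4 + 1)/(1·1 + 0) = 5/1; p² − 21·q² = 25 − 21 = 4.
  k = 2: m = 1, d = 4, a = ⌊(4 + 1)/4⌋ = 1; p/q = (1·5 + 4)/(1·1 + 1) = 9/2; p² − 21·q² = 81 − 84 = -3.
  k = 3: m = 3, d = 3, a = ⌊(4 + 3)/3⌋ = 2; p/q = (2·9 + 5)/(2·2 + 1) = 23/5; p² − 21·q² = 529 − 525 = 4.
  k = 4: m = 3, d = 4, a = ⌊(4 + 3)/4⌋ = 1; p/q = (1·23 + 9)/(1·5 + 2) = 32/7; p² − 21·q² = 1024 − 1029 = -5.
  k = 5: m = 1, d = 5, a = ⌊(4 + 1)/5⌋ = 1; p/q = (1·32 + 23)/(1·7 + 5) = 55/12; p² − 21·q² = 3025 − 3024 = 1.
  The first convergent with p² − 21·q² = 1 gives the fundamental solution (x₁, y₁) = (55, 12).
Step 2: Apply the recurrence (x_{n+1}, y_{n+1}) = (x₁x_n + 21y₁y_n, x₁y_n + y₁x_n) repeatedly.
  From (x_1, y_1) = (55, 12): x_2 = 55·55 + 21·12·12 = 6049; y_2 = 55·12 + 12·55 = 1320.
  From (x_2, y_2) = (6049, 1320): x_3 = 55·6049 + 21·12·1320 = 665335; y_3 = 55·1320 + 12·6049 = 145188.
  From (x_3, y_3) = (665335, 145188): x_4 = 55·665335 + 21·12·145188 = 73180801; y_4 = 55·145188 + 12·665335 = 15969360.
Step 3: Verify x_4² - 21·y_4² = 5355429635001601 - 5355429635001600 = 1 (should be 1). ✓

(x_1, y_1) = (55, 12); (x_4, y_4) = (73180801, 15969360).


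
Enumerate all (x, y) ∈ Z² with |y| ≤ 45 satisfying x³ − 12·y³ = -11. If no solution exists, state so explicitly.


The equation is x³ - 12y³ = -11. For fixed y, x³ = 12·y³ − 11, so a solution requires the RHS to be a perfect cube.
Strategy: iterate y from -45 to 45, compute RHS = 12·y³ − 11, and check whether it is a (positive or negative) perfect cube.
Check small values of y:
  y = 0: RHS = -11 is not a perfect cube.
  y = 1: RHS = 1 = (1)³ ⇒ x = 1 works.
  y = -1: RHS = -23 is not a perfect cube.
  y = 2: RHS = 85 is not a perfect cube.
  y = -2: RHS = -107 is not a perfect cube.
  y = 3: RHS = 313 is not a perfect cube.
  y = -3: RHS = -335 is not a perfect cube.
Continuing the search up to |y| = 45 finds no further solutions beyond those listed.
Collected solutions: (1, 1).

Solutions (with |y| ≤ 45): (1, 1).


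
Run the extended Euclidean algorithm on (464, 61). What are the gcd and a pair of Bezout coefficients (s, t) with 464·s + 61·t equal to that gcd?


Euclidean algorithm on (464, 61) — divide until remainder is 0:
  464 = 7 · 61 + 37
  61 = 1 · 37 + 24
  37 = 1 · 24 + 13
  24 = 1 · 13 + 11
  13 = 1 · 11 + 2
  11 = 5 · 2 + 1
  2 = 2 · 1 + 0
gcd(464, 61) = 1.
Track Bezout coefficients alongside the remainders: start with r₀ = 464 = a·1 + b·0 (s = 1, t = 0) and r₁ = 61 = a·0 + b·1 (s = 0, t = 1); each new remainder r_{k+1} = r_{k-1} − q_k·r_k inherits s_{k+1} = s_{k-1} − q_k·s_k, t_{k+1} = t_{k-1} − q_k·t_k, so r_k = a·s_k + b·t_k at every step:
  q = 7: r = 37, s = 1 − 7·0 = 1, t = 0 − 7·1 = -7  (check: 464·1 + 61·(-7) = 37)
  q = 1: r = 24, s = 0 − 1·1 = -1, t = 1 − 1·(-7) = 8  (check: 464·(-1) + 61·8 = 24)
  q = 1: r = 13, s = 1 − 1·(-1) = 2, t = -7 − 1·8 = -15  (check: 464·2 + 61·(-15) = 13)
  q = 1: r = 11, s = -1 − 1·2 = -3, t = 8 − 1·(-15) = 23  (check: 464·(-3) + 61·23 = 11)
  q = 1: r = 2, s = 2 − 1·(-3) = 5, t = -15 − 1·23 = -38  (check: 464·5 + 61·(-38) = 2)
  q = 5: r = 1, s = -3 − 5·5 = -28, t = 23 − 5·(-38) = 213  (check: 464·(-28) + 61·213 = 1)
The row with r = 1 (the gcd) gives the Bezout coefficients s = -28, t = 213.
Result: 464 · (-28) + 61 · (213) = 1.

gcd(464, 61) = 1; s = -28, t = 213 (check: 464·(-28) + 61·213 = 1).


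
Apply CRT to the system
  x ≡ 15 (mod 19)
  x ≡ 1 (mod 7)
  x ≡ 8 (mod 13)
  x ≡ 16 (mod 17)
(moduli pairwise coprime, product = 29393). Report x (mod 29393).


Product of moduli M = 19 · 7 · 13 · 17 = 29393.
Merge one congruence at a time:
  Start: x ≡ 15 (mod 19).
  Combine with x ≡ 1 (mod 7); new modulus lcm = 133.
    Write x = 15 + 19·t and substitute into x ≡ 1 (mod 7): 19·t ≡ 1 − 15 = -14 (mod 7).
    Reduce coefficients mod 7: 5·t ≡ 0 (mod 7).
    The inverse of 5 mod 7 is 3 (since 5·3 = 15 = 2·7 + 1), so t ≡ 3·0 = 0 ≡ 0 (mod 7).
    Then x = 15 + 19·0 = 15, valid modulo lcm(19, 7) = 133: x ≡ 15 (mod 133).
  Combine with x ≡ 8 (mod 13); new modulus lcm = 1729.
    Write x = 15 + 133·t and substitute into x ≡ 8 (mod 13): 133·t ≡ 8 − 15 = -7 (mod 13).
    Reduce coefficients mod 13: 3·t ≡ 6 (mod 13).
    The inverse of 3 mod 13 is 9 (since 3·9 = 27 = 2·13 + 1), so t ≡ 9·6 = 54 ≡ 2 (mod 13).
    Then x = 15 + 133·2 = 281, valid modulo lcm(133, 13) = 1729: x ≡ 281 (mod 1729).
  Combine with x ≡ 16 (mod 17); new modulus lcm = 29393.
    Write x = 281 + 1729·t and substitute into x ≡ 16 (mod 17): 1729·t ≡ 16 − 281 = -265 (mod 17).
    Reduce coefficients mod 17: 12·t ≡ 7 (mod 17).
    The inverse of 12 mod 17 is 10 (since 12·10 = 120 = 7·17 + 1), so t ≡ 10·7 = 70 ≡ 2 (mod 17).
    Then x = 281 + 1729·2 = 3739, valid modulo lcm(1729, 17) = 29393: x ≡ 3739 (mod 29393).
Verify against each original: 3739 mod 19 = 15, 3739 mod 7 = 1, 3739 mod 13 = 8, 3739 mod 17 = 16.

x ≡ 3739 (mod 29393).


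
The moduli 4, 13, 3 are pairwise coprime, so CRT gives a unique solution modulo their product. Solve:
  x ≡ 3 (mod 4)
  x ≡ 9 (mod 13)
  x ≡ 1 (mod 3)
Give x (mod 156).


Moduli 4, 13, 3 are pairwise coprime; by CRT there is a unique solution modulo M = 4 · 13 · 3 = 156.
Solve pairwise, accumulating the modulus:
  Start with x ≡ 3 (mod 4).
  Combine with x ≡ 9 (mod 13): since gcd(4, 13) = 1, we get a unique residue mod 52.
    Write x = 3 + 4·t and substitute into x ≡ 9 (mod 13): 4·t ≡ 9 − 3 = 6 (mod 13).
    The inverse of 4 mod 13 is 10 (since 4·10 = 40 = 3·13 + 1), so t ≡ 10·6 = 60 ≡ 8 (mod 13).
    Then x = 3 + 4·8 = 35, valid modulo lcm(4, 13) = 52: x ≡ 35 (mod 52).
  Combine with x ≡ 1 (mod 3): since gcd(52, 3) = 1, we get a unique residue mod 156.
    Write x = 35 + 52·t and substitute into x ≡ 1 (mod 3): 52·t ≡ 1 − 35 = -34 (mod 3).
    Reduce coefficients mod 3: 1·t ≡ 2 (mod 3).
    So t ≡ 2 (mod 3).
    Then x = 35 + 52·2 = 139, valid modulo lcm(52, 3) = 156: x ≡ 139 (mod 156).
Verify: 139 mod 4 = 3 ✓, 139 mod 13 = 9 ✓, 139 mod 3 = 1 ✓.

x ≡ 139 (mod 156).


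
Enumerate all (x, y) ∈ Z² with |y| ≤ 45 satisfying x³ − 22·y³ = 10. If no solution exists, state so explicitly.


The equation is x³ - 22y³ = 10. For fixed y, x³ = 22·y³ + 10, so a solution requires the RHS to be a perfect cube.
Strategy: iterate y from -45 to 45, compute RHS = 22·y³ + 10, and check whether it is a (positive or negative) perfect cube.
Check small values of y:
  y = 0: RHS = 10 is not a perfect cube.
  y = 1: RHS = 32 is not a perfect cube.
  y = -1: RHS = -12 is not a perfect cube.
  y = 2: RHS = 186 is not a perfect cube.
  y = -2: RHS = -166 is not a perfect cube.
  y = 3: RHS = 604 is not a perfect cube.
  y = -3: RHS = -584 is not a perfect cube.
Continuing the search up to |y| = 45 finds no solutions either.
No (x, y) in the scanned range satisfies the equation.

No integer solutions with |y| ≤ 45.


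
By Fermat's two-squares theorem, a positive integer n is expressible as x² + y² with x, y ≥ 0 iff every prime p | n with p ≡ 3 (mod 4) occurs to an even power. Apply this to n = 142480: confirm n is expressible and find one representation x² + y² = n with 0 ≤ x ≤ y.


Step 1: Factor n = 142480 = 2^4 · 5 · 13 · 137.
Step 2: Check the mod-4 condition on each prime factor: 2 = 2 (special); 5 ≡ 1 (mod 4), exponent 1; 13 ≡ 1 (mod 4), exponent 1; 137 ≡ 1 (mod 4), exponent 1.
All primes ≡ 3 (mod 4) appear to even exponent (or don't appear), so by the two-squares theorem n IS expressible as a sum of two squares.
Step 3: Build a representation. Group n = k² · m with k = 4 and m = 5 · 13 · 137 = 8905 (a product of primes ≡ 1 (mod 4)); a representation of m scales to one of n via (k·x)² + (k·y)² = k²(x² + y²). Each prime p ≡ 1 (mod 4) is itself a sum of two squares; find a² by testing p − a² for a perfect square:
  5: 5 − 1² = 4 = 2² ⇒ 5 = 1² + 2².
  13: 13 − 1² = 12, 13 − 2² = 9 = 3² ⇒ 13 = 2² + 3².
  137: 137 − 1² = 136, 137 − 2² = 133, 137 − 3² = 128, 137 − 4² = 121 = 11² ⇒ 137 = 4² + 11².
  Combine using the Brahmagupta–Fibonacci identity (a² + b²)(c² + d²) = (ac − bd)² + (ad + bc)² = (ac + bd)² + (ad − bc)²:
  5 · 13 = 65: from (1² + 2²)(2² + 3²), take (1·2 − 2·3, 1·3 + 2·2) = (2 − 6, 3 + 4) = (-4, 7); dropping signs (only squares matter) gives (4, 7); check 4² + 7² = 16 + 49 = 65 ✓.
  65 · 137 = 8905: from (4² + 7²)(4² + 11²), take (4·4 − 7·11, 4·11 + 7·4) = (16 − 77, 44 + 28) = (-61, 72); dropping signs (only squares matter) gives (61, 72); check 61² + 72² = 3721 + 5184 = 8905 ✓.
  Scale by k = 4: (4·61, 4·72) = (244, 288).
Step 4: Order so x ≤ y and verify: 244² + 288² = 59536 + 82944 = 142480 = n. ✓

n = 142480 = 244² + 288² (one valid representation with x ≤ y).


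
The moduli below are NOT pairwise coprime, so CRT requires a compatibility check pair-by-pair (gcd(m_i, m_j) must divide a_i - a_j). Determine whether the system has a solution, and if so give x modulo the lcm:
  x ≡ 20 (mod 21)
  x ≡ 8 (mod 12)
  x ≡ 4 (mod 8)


Moduli 21, 12, 8 are not pairwise coprime, so CRT works modulo lcm(m_i) when all pairwise compatibility conditions hold.
Pairwise compatibility: gcd(m_i, m_j) must divide a_i - a_j for every pair.
Merge one congruence at a time:
  Start: x ≡ 20 (mod 21).
  Combine with x ≡ 8 (mod 12): gcd(21, 12) = 3; 8 - 20 = -12, which IS divisible by 3, so compatible.
    Write x = 20 + 21·t and substitute into x ≡ 8 (mod 12): 21·t ≡ 8 − 20 = -12 (mod 12).
    Divide the congruence (and modulus) by g = 3: 7·t ≡ -4 (mod 4).
    Reduce coefficients mod 4: 3·t ≡ 0 (mod 4).
    The inverse of 3 mod 4 is 3 (since 3·3 = 9 = 2·4 + 1), so t ≡ 3·0 = 0 ≡ 0 (mod 4).
    Then x = 20 + 21·0 = 20, valid modulo lcm(21, 12) = 84: x ≡ 20 (mod 84).
  Combine with x ≡ 4 (mod 8): gcd(84, 8) = 4; 4 - 20 = -16, which IS divisible by 4, so compatible.
    Write x = 20 + 84·t and substitute into x ≡ 4 (mod 8): 84·t ≡ 4 − 20 = -16 (mod 8).
    Divide the congruence (and modulus) by g = 4: 21·t ≡ -4 (mod 2).
    Reduce coefficients mod 2: 1·t ≡ 0 (mod 2).
    So t ≡ 0 (mod 2).
    Then x = 20 + 84·0 = 20, valid modulo lcm(84, 8) = 168: x ≡ 20 (mod 168).
Verify: 20 mod 21 = 20, 20 mod 12 = 8, 20 mod 8 = 4.

x ≡ 20 (mod 168).
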